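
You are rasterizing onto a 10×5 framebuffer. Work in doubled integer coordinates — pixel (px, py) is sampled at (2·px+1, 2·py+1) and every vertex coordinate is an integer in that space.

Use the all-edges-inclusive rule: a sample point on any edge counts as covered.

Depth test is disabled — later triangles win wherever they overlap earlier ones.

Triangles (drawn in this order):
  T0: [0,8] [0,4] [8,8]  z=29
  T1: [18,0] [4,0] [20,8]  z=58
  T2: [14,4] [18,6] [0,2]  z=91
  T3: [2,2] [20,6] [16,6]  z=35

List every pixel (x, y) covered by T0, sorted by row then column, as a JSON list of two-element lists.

T0:
  2·area = 32
  edge (0, 8)→(0, 4): d=(0,-4) inclusive
  edge (0, 4)→(8, 8): d=(8,4) inclusive
  edge (8, 8)→(0, 8): d=(-8,0) inclusive
    (0,2)@(1, 5): e=[4,4,24] → #
    (1,2)@(3, 5): e=[12,-4,24] → ·
    (0,3)@(1, 7): e=[4,20,8] → #
    (1,3)@(3, 7): e=[12,12,8] → #
    (2,3)@(5, 7): e=[20,4,8] → #
    (3,3)@(7, 7): e=[28,-4,8] → ·
    (0,4)@(1, 9): e=[4,36,-8] → ·
    (1,4)@(3, 9): e=[12,28,-8] → ·
    (2,4)@(5, 9): e=[20,20,-8] → ·
  covered (4 px):
    · · · · · · · · · ·
    · · · · · · · · · ·
    # · · · · · · · · ·
    # # # · · · · · · ·
    · · · · · · · · · ·
T1:
  2·area = 112  (B↔C swapped to make it positive)
  edge (18, 0)→(20, 8): d=(2,8) inclusive
  edge (20, 8)→(4, 0): d=(-16,-8) inclusive
  edge (4, 0)→(18, 0): d=(14,0) inclusive
    (3,0)@(7, 1): e=[90,8,14] → #
    (4,0)@(9, 1): e=[74,24,14] → #
    (5,0)@(11, 1): e=[58,40,14] → #
    (6,0)@(13, 1): e=[42,56,14] → #
    (7,0)@(15, 1): e=[26,72,14] → #
    (8,0)@(17, 1): e=[10,88,14] → #
    (9,0)@(19, 1): e=[-6,104,14] → ·
    (3,1)@(7, 3): e=[94,-24,42] → ·
    (4,1)@(9, 3): e=[78,-8,42] → ·
    (5,1)@(11, 3): e=[62,8,42] → #
    (9,1)@(19, 3): e=[-2,72,42] → ·
    (5,2)@(11, 5): e=[66,-24,70] → ·
  covered (14 px):
    · · · # # # # # # ·
    · · · · · # # # # ·
    · · · · · · · # # #
    · · · · · · · · · #
    · · · · · · · · · ·
T2:
  2·area = 20
  edge (14, 4)→(18, 6): d=(4,2) inclusive
  edge (18, 6)→(0, 2): d=(-18,-4) inclusive
  edge (0, 2)→(14, 4): d=(14,2) inclusive
    (2,1)@(5, 3): e=[14,2,4] → #
    (3,1)@(7, 3): e=[10,10,0] → #  [on edge]
    (4,1)@(9, 3): e=[6,18,-4] → ·
    (2,2)@(5, 5): e=[22,-34,32] → ·
    (3,2)@(7, 5): e=[18,-26,28] → ·
    (7,2)@(15, 5): e=[2,6,12] → #
    (8,2)@(17, 5): e=[-2,14,8] → ·
    (7,3)@(15, 7): e=[10,-30,40] → ·
  covered (3 px):
    · · · · · · · · · ·
    · · # # · · · · · ·
    · · · · · · · # · ·
    · · · · · · · · · ·
    · · · · · · · · · ·
T3:
  2·area = 16
  edge (2, 2)→(20, 6): d=(18,4) inclusive
  edge (20, 6)→(16, 6): d=(-4,0) inclusive
  edge (16, 6)→(2, 2): d=(-14,-4) inclusive
    (6,2)@(13, 5): e=[10,4,2] → #
    (7,2)@(15, 5): e=[2,4,10] → #
    (8,2)@(17, 5): e=[-6,4,18] → ·
    (6,3)@(13, 7): e=[46,-4,-26] → ·
    (7,3)@(15, 7): e=[38,-4,-18] → ·
  covered (2 px):
    · · · · · · · · · ·
    · · · · · · · · · ·
    · · · · · · # # · ·
    · · · · · · · · · ·
    · · · · · · · · · ·

Final: [[0,2],[0,3],[1,3],[2,3]]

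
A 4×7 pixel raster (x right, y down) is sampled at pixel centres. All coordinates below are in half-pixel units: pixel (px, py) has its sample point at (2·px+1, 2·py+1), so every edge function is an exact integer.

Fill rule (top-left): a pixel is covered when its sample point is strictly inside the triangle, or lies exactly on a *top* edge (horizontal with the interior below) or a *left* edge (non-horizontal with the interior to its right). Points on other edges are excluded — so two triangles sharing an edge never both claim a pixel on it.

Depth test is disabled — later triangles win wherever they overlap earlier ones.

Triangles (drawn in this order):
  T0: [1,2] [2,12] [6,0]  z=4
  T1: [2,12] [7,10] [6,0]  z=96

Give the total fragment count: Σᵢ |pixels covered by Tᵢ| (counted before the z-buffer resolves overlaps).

T0:
  2·area = 52  (B↔C swapped to make it positive)
  edge (1, 2)→(6, 0): d=(5,-2) top-left  bias=+0
  edge (6, 0)→(2, 12): d=(-4,12) right/bottom  bias=-1
  edge (2, 12)→(1, 2): d=(-1,-10) top-left  bias=+0
    (2,0)@(5, 1): e=[3,8,41] → #
    (3,0)@(7, 1): e=[7,-16,61] → ·
    (1,1)@(3, 3): e=[9,24,19] → #
    (2,1)@(5, 3): e=[13,0,39] → ·  [on edge]
    (1,2)@(3, 5): e=[19,16,17] → #
    (2,2)@(5, 5): e=[23,-8,37] → ·
    (1,3)@(3, 7): e=[29,8,15] → #
    (2,3)@(5, 7): e=[33,-16,35] → ·
    (1,4)@(3, 9): e=[39,0,13] → ·  [on edge]
  covered (4 px):
    · · # ·
    · # · ·
    · # · ·
    · # · ·
    · · · ·
    · · · ·
    · · · ·
T1:
  2·area = 52  (B↔C swapped to make it positive)
  edge (2, 12)→(6, 0): d=(4,-12) top-left  bias=+0
  edge (6, 0)→(7, 10): d=(1,10) right/bottom  bias=-1
  edge (7, 10)→(2, 12): d=(-5,2) right/bottom  bias=-1
    (2,1)@(5, 3): e=[0,13,39] → #  [on edge]
    (3,1)@(7, 3): e=[24,-7,35] → ·
    (2,2)@(5, 5): e=[8,15,29] → #
    (3,2)@(7, 5): e=[32,-5,25] → ·
    (2,3)@(5, 7): e=[16,17,19] → #
    (3,3)@(7, 7): e=[40,-3,15] → ·
    (1,4)@(3, 9): e=[0,39,13] → #  [on edge]
    (3,4)@(7, 9): e=[48,-1,5] → ·
    (1,5)@(3, 11): e=[8,41,3] → #
    (2,5)@(5, 11): e=[32,21,-1] → ·
    (1,6)@(3, 13): e=[16,43,-7] → ·
  covered (6 px):
    · · · ·
    · · # ·
    · · # ·
    · · # ·
    · # # ·
    · # · ·
    · · · ·

Answer: 10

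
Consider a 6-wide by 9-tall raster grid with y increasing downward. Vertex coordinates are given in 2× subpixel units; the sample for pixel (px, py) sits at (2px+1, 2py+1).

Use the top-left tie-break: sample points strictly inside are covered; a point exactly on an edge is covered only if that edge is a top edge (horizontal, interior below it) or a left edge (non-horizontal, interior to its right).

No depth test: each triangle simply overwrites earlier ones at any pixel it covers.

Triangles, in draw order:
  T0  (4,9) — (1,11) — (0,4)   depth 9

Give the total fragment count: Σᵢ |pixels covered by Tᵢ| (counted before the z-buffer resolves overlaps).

T0:
  2·area = 23
  edge (4, 9)→(1, 11): d=(-3,2) right/bottom  bias=-1
  edge (1, 11)→(0, 4): d=(-1,-7) top-left  bias=+0
  edge (0, 4)→(4, 9): d=(4,5) right/bottom  bias=-1
    (0,3)@(1, 7): e=[12,4,7] → X
    (1,3)@(3, 7): e=[8,18,-3] → .
    (3,3)@(7, 7): e=[0,46,-23] → .  [on edge]
    (0,4)@(1, 9): e=[6,2,15] → X
    (1,4)@(3, 9): e=[2,16,5] → X
    (2,4)@(5, 9): e=[-2,30,-5] → .
    (0,5)@(1, 11): e=[0,0,23] → .  [on edge]
    (1,5)@(3, 11): e=[-4,14,13] → .
  covered (3 px):
    . . . . . .
    . . . . . .
    . . . . . .
    X . . . . .
    X X . . . .
    . . . . . .
    . . . . . .
    . . . . . .
    . . . . . .

Result: 3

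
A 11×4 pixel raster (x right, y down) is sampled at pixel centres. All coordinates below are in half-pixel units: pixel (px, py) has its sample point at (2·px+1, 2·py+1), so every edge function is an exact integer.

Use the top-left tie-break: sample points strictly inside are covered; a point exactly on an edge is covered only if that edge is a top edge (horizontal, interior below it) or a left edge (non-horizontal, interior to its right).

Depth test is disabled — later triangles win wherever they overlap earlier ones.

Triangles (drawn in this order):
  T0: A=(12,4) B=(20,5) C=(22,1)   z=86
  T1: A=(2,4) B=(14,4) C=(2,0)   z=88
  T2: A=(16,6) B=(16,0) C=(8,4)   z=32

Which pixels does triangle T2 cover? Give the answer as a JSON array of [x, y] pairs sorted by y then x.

T0:
  2·area = 34  (B↔C swapped to make it positive)
  edge (12, 4)→(22, 1): d=(10,-3) top-left  bias=+0
  edge (22, 1)→(20, 5): d=(-2,4) right/bottom  bias=-1
  edge (20, 5)→(12, 4): d=(-8,-1) top-left  bias=+0
    (8,1)@(17, 3): e=[5,16,13] → █
    (9,1)@(19, 3): e=[11,8,15] → █
    (10,1)@(21, 3): e=[17,0,17] → ·  [on edge]
    (8,2)@(17, 5): e=[25,12,-3] → ·
    (9,2)@(19, 5): e=[31,4,-1] → ·
    (9,3)@(19, 7): e=[51,0,-17] → ·  [on edge]
  covered (2 px):
    · · · · · · · · · · ·
    · · · · · · · · █ █ ·
    · · · · · · · · · · ·
    · · · · · · · · · · ·
T1:
  2·area = 48  (B↔C swapped to make it positive)
  edge (2, 4)→(2, 0): d=(0,-4) top-left  bias=+0
  edge (2, 0)→(14, 4): d=(12,4) right/bottom  bias=-1
  edge (14, 4)→(2, 4): d=(-12,0) right/bottom  bias=-1
    (1,0)@(3, 1): e=[4,8,36] → █
    (2,0)@(5, 1): e=[12,0,36] → ·  [on edge]
    (1,1)@(3, 3): e=[4,32,12] → █
    (2,1)@(5, 3): e=[12,24,12] → █
    (3,1)@(7, 3): e=[20,16,12] → █
    (4,1)@(9, 3): e=[28,8,12] → █
    (5,1)@(11, 3): e=[36,0,12] → ·  [on edge]
    (1,2)@(3, 5): e=[4,56,-12] → ·
    (2,2)@(5, 5): e=[12,48,-12] → ·
    (3,2)@(7, 5): e=[20,40,-12] → ·
    (4,2)@(9, 5): e=[28,32,-12] → ·
    (8,2)@(17, 5): e=[60,0,-12] → ·  [on edge]
  covered (5 px):
    · █ · · · · · · · · ·
    · █ █ █ █ · · · · · ·
    · · · · · · · · · · ·
    · · · · · · · · · · ·
T2:
  2·area = 48  (B↔C swapped to make it positive)
  edge (16, 6)→(8, 4): d=(-8,-2) top-left  bias=+0
  edge (8, 4)→(16, 0): d=(8,-4) top-left  bias=+0
  edge (16, 0)→(16, 6): d=(0,6) right/bottom  bias=-1
    (7,0)@(15, 1): e=[38,4,6] → █
    (8,0)@(17, 1): e=[42,12,-6] → ·
    (5,1)@(11, 3): e=[14,4,30] → █
    (6,1)@(13, 3): e=[18,12,18] → █
    (8,1)@(17, 3): e=[26,28,-6] → ·
    (5,2)@(11, 5): e=[-2,20,30] → ·
    (6,2)@(13, 5): e=[2,28,18] → █
    (8,2)@(17, 5): e=[10,44,-6] → ·
    (6,3)@(13, 7): e=[-14,44,18] → ·
    (7,3)@(15, 7): e=[-10,52,6] → ·
  covered (6 px):
    · · · · · · · █ · · ·
    · · · · · █ █ █ · · ·
    · · · · · · █ █ · · ·
    · · · · · · · · · · ·

Answer: [[7,0],[5,1],[6,1],[7,1],[6,2],[7,2]]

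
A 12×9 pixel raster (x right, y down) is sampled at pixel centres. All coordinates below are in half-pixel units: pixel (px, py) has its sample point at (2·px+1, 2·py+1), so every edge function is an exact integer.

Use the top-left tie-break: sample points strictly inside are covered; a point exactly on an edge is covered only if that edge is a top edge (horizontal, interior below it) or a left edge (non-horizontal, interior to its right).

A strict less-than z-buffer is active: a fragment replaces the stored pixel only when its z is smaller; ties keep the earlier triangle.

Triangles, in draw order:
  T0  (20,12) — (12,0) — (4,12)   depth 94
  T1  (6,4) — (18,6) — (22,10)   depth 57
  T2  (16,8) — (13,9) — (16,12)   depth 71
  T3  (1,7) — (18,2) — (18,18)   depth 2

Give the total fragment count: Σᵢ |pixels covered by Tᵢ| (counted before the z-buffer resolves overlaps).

T0:
  2·area = 192  (B↔C swapped to make it positive)
  edge (20, 12)→(4, 12): d=(-16,0) right/bottom  bias=-1
  edge (4, 12)→(12, 0): d=(8,-12) top-left  bias=+0
  edge (12, 0)→(20, 12): d=(8,12) right/bottom  bias=-1
    (5,1)@(11, 3): e=[144,12,36] → #
    (6,1)@(13, 3): e=[144,36,12] → #
    (7,1)@(15, 3): e=[144,60,-12] → ·
    (4,2)@(9, 5): e=[112,4,76] → #
    (7,2)@(15, 5): e=[112,76,4] → #
    (8,2)@(17, 5): e=[112,100,-20] → ·
    (4,3)@(9, 7): e=[80,20,92] → #
    (8,3)@(17, 7): e=[80,116,-4] → ·
    (3,4)@(7, 9): e=[48,12,132] → #
    (8,4)@(17, 9): e=[48,132,12] → #
    (9,4)@(19, 9): e=[48,156,-12] → ·
    (2,5)@(5, 11): e=[16,4,172] → #
  covered (24 px):
    · · · · · · · · · · · ·
    · · · · · # # · · · · ·
    · · · · # # # # · · · ·
    · · · · # # # # · · · ·
    · · · # # # # # # · · ·
    · · # # # # # # # # · ·
    · · · · · · · · · · · ·
    · · · · · · · · · · · ·
    · · · · · · · · · · · ·
T1:
  2·area = 40
  edge (6, 4)→(18, 6): d=(12,2) right/bottom  bias=-1
  edge (18, 6)→(22, 10): d=(4,4) right/bottom  bias=-1
  edge (22, 10)→(6, 4): d=(-16,-6) top-left  bias=+0
    (6,0)@(13, 1): e=[-50,0,90] → ·  [on edge]
    (7,1)@(15, 3): e=[-30,0,70] → ·  [on edge]
    (4,2)@(9, 5): e=[6,32,2] → #
    (5,2)@(11, 5): e=[2,24,14] → #
    (6,2)@(13, 5): e=[-2,16,26] → ·
    (8,2)@(17, 5): e=[-10,0,50] → ·  [on edge]
    (4,3)@(9, 7): e=[30,40,-30] → ·
    (5,3)@(11, 7): e=[26,32,-18] → ·
    (7,3)@(15, 7): e=[18,16,6] → #
    (8,3)@(17, 7): e=[14,8,18] → #
    (9,3)@(19, 7): e=[10,0,30] → ·  [on edge]
    (7,4)@(15, 9): e=[42,24,-26] → ·
    (10,4)@(21, 9): e=[30,0,10] → ·  [on edge]
    (11,5)@(23, 11): e=[50,0,-10] → ·  [on edge]
  covered (4 px):
    · · · · · · · · · · · ·
    · · · · · · · · · · · ·
    · · · · # # · · · · · ·
    · · · · · · · # # · · ·
    · · · · · · · · · · · ·
    · · · · · · · · · · · ·
    · · · · · · · · · · · ·
    · · · · · · · · · · · ·
    · · · · · · · · · · · ·
T2:
  2·area = 12  (B↔C swapped to make it positive)
  edge (16, 8)→(16, 12): d=(0,4) right/bottom  bias=-1
  edge (16, 12)→(13, 9): d=(-3,-3) top-left  bias=+0
  edge (13, 9)→(16, 8): d=(3,-1) top-left  bias=+0
    (2,0)@(5, 1): e=[44,0,-32] → ·  [on edge]
    (3,1)@(7, 3): e=[36,0,-24] → ·  [on edge]
    (4,2)@(9, 5): e=[28,0,-16] → ·  [on edge]
    (5,3)@(11, 7): e=[20,0,-8] → ·  [on edge]
    (9,3)@(19, 7): e=[-12,24,0] → ·  [on edge]
    (6,4)@(13, 9): e=[12,0,0] → #  [on edge]
    (7,4)@(15, 9): e=[4,6,2] → #
    (8,4)@(17, 9): e=[-4,12,4] → ·
    (3,5)@(7, 11): e=[36,-24,0] → ·  [on edge]
    (6,5)@(13, 11): e=[12,-6,6] → ·
    (7,5)@(15, 11): e=[4,0,8] → #  [on edge]
    (8,5)@(17, 11): e=[-4,6,10] → ·
    (0,6)@(1, 13): e=[60,-48,0] → ·  [on edge]
    (8,6)@(17, 13): e=[-4,0,16] → ·  [on edge]
    (9,7)@(19, 15): e=[-12,0,24] → ·  [on edge]
    (10,8)@(21, 17): e=[-20,0,32] → ·  [on edge]
  covered (3 px):
    · · · · · · · · · · · ·
    · · · · · · · · · · · ·
    · · · · · · · · · · · ·
    · · · · · · · · · · · ·
    · · · · · · # # · · · ·
    · · · · · · · # · · · ·
    · · · · · · · · · · · ·
    · · · · · · · · · · · ·
    · · · · · · · · · · · ·
T3:
  2·area = 272
  edge (1, 7)→(18, 2): d=(17,-5) top-left  bias=+0
  edge (18, 2)→(18, 18): d=(0,16) right/bottom  bias=-1
  edge (18, 18)→(1, 7): d=(-17,-11) top-left  bias=+0
    (7,1)@(15, 3): e=[2,48,222] → #
    (8,1)@(17, 3): e=[12,16,244] → #
    (9,1)@(19, 3): e=[22,-16,266] → ·
    (4,2)@(9, 5): e=[6,144,122] → #
    (5,2)@(11, 5): e=[16,112,144] → #
    (6,2)@(13, 5): e=[26,80,166] → #
    (9,2)@(19, 5): e=[56,-16,232] → ·
    (0,3)@(1, 7): e=[0,272,0] → #  [on edge]
    (1,3)@(3, 7): e=[10,240,22] → #
    (2,3)@(5, 7): e=[20,208,44] → #
    (3,3)@(7, 7): e=[30,176,66] → #
    (9,3)@(19, 7): e=[90,-16,198] → ·
  covered (35 px):
    · · · · · · · · · · · ·
    · · · · · · · # # · · ·
    · · · · # # # # # · · ·
    # # # # # # # # # · · ·
    · · # # # # # # # · · ·
    · · · · # # # # # · · ·
    · · · · · # # # # · · ·
    · · · · · · · # # · · ·
    · · · · · · · · # · · ·

Result: 66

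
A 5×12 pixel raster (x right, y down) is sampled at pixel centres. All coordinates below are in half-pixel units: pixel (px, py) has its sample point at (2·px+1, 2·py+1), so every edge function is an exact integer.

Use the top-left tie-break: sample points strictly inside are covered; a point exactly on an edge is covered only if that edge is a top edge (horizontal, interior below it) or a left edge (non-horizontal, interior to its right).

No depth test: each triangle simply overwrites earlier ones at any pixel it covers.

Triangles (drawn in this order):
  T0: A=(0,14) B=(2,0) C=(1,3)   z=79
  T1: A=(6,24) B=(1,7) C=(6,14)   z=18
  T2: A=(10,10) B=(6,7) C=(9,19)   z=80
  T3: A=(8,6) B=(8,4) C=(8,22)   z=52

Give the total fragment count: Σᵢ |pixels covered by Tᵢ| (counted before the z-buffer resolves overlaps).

T0:
  2·area = 8  (B↔C swapped to make it positive)
  edge (0, 14)→(1, 3): d=(1,-11) top-left  bias=+0
  edge (1, 3)→(2, 0): d=(1,-3) top-left  bias=+0
  edge (2, 0)→(0, 14): d=(-2,14) right/bottom  bias=-1
    (0,1)@(1, 3): e=[0,0,8] → #  [on edge]
    (1,1)@(3, 3): e=[22,6,-20] → ·
    (0,2)@(1, 5): e=[2,2,4] → #
    (1,2)@(3, 5): e=[24,8,-24] → ·
    (0,3)@(1, 7): e=[4,4,0] → ·  [on edge]
  covered (2 px):
    · · · · ·
    # · · · ·
    # · · · ·
    · · · · ·
    · · · · ·
    · · · · ·
    · · · · ·
    · · · · ·
    · · · · ·
    · · · · ·
    · · · · ·
    · · · · ·
T1:
  2·area = 50
  edge (6, 24)→(1, 7): d=(-5,-17) top-left  bias=+0
  edge (1, 7)→(6, 14): d=(5,7) right/bottom  bias=-1
  edge (6, 14)→(6, 24): d=(0,10) right/bottom  bias=-1
    (0,3)@(1, 7): e=[0,0,50] → ·  [on edge]
    (1,5)@(3, 11): e=[14,6,30] → #
    (2,5)@(5, 11): e=[48,-8,10] → ·
    (1,6)@(3, 13): e=[4,16,30] → #
    (2,6)@(5, 13): e=[38,2,10] → #
    (3,6)@(7, 13): e=[72,-12,-10] → ·
    (1,7)@(3, 15): e=[-6,26,30] → ·
    (2,7)@(5, 15): e=[28,12,10] → #
    (3,7)@(7, 15): e=[62,-2,-10] → ·
    (2,8)@(5, 17): e=[18,22,10] → #
    (3,8)@(7, 17): e=[52,8,-10] → ·
    (2,9)@(5, 19): e=[8,32,10] → #
  covered (6 px):
    · · · · ·
    · · · · ·
    · · · · ·
    · · · · ·
    · · · · ·
    · # · · ·
    · # # · ·
    · · # · ·
    · · # · ·
    · · # · ·
    · · · · ·
    · · · · ·
T2:
  2·area = 39  (B↔C swapped to make it positive)
  edge (10, 10)→(9, 19): d=(-1,9) right/bottom  bias=-1
  edge (9, 19)→(6, 7): d=(-3,-12) top-left  bias=+0
  edge (6, 7)→(10, 10): d=(4,3) right/bottom  bias=-1
    (2,1)@(5, 3): e=[52,0,-13] → ·  [on edge]
    (3,4)@(7, 9): e=[28,6,5] → #
    (4,4)@(9, 9): e=[10,30,-1] → ·
    (3,5)@(7, 11): e=[26,0,13] → #  [on edge]
    (4,5)@(9, 11): e=[8,24,7] → #
    (3,6)@(7, 13): e=[24,-6,21] → ·
    (4,6)@(9, 13): e=[6,18,15] → #
    (4,7)@(9, 15): e=[4,12,23] → #
    (4,8)@(9, 17): e=[2,6,31] → #
    (4,9)@(9, 19): e=[0,0,39] → ·  [on edge]
  covered (6 px):
    · · · · ·
    · · · · ·
    · · · · ·
    · · · · ·
    · · · # ·
    · · · # #
    · · · · #
    · · · · #
    · · · · #
    · · · · ·
    · · · · ·
    · · · · ·
T3:
  degenerate (2·area = 0) — covers nothing

Final: 14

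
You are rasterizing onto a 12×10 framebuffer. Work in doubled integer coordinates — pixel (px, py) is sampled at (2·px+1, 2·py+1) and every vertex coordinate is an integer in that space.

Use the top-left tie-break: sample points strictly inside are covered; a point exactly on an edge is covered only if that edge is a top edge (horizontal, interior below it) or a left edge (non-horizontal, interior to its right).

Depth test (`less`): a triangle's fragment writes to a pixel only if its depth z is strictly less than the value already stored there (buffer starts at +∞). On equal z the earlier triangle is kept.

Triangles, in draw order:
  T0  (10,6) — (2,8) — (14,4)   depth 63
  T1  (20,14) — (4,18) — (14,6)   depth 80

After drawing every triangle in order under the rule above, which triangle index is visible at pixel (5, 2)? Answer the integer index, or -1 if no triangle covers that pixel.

T0:
  2·area = 8
  edge (10, 6)→(2, 8): d=(-8,2) right/bottom  bias=-1
  edge (2, 8)→(14, 4): d=(12,-4) top-left  bias=+0
  edge (14, 4)→(10, 6): d=(-4,2) right/bottom  bias=-1
    (11,0)@(23, 1): e=[14,0,-6] → ·  [on edge]
    (8,1)@(17, 3): e=[10,0,-2] → ·  [on edge]
    (5,2)@(11, 5): e=[6,0,2] → #  [on edge]
    (6,2)@(13, 5): e=[2,8,-2] → ·
    (2,3)@(5, 7): e=[2,0,6] → #  [on edge]
    (3,3)@(7, 7): e=[-2,8,2] → ·
    (5,3)@(11, 7): e=[-10,24,-6] → ·
    (2,4)@(5, 9): e=[-14,24,-2] → ·
  covered (2 px):
    · · · · · · · · · · · ·
    · · · · · · · · · · · ·
    · · · · · # · · · · · ·
    · · # · · · · · · · · ·
    · · · · · · · · · · · ·
    · · · · · · · · · · · ·
    · · · · · · · · · · · ·
    · · · · · · · · · · · ·
    · · · · · · · · · · · ·
    · · · · · · · · · · · ·
T1:
  2·area = 152
  edge (20, 14)→(4, 18): d=(-16,4) right/bottom  bias=-1
  edge (4, 18)→(14, 6): d=(10,-12) top-left  bias=+0
  edge (14, 6)→(20, 14): d=(6,8) right/bottom  bias=-1
    (6,4)@(13, 9): e=[108,18,26] → #
    (7,4)@(15, 9): e=[100,42,10] → #
    (8,4)@(17, 9): e=[92,66,-6] → ·
    (5,5)@(11, 11): e=[84,14,54] → #
    (8,5)@(17, 11): e=[60,86,6] → #
    (9,5)@(19, 11): e=[52,110,-10] → ·
    (4,6)@(9, 13): e=[60,10,82] → #
    (9,6)@(19, 13): e=[20,130,2] → #
    (10,6)@(21, 13): e=[12,154,-14] → ·
    (3,7)@(7, 15): e=[36,6,110] → #
    (8,7)@(17, 15): e=[-4,126,30] → ·
    (9,7)@(19, 15): e=[-12,150,14] → ·
  covered (19 px):
    · · · · · · · · · · · ·
    · · · · · · · · · · · ·
    · · · · · · · · · · · ·
    · · · · · · · · · · · ·
    · · · · · · # # · · · ·
    · · · · · # # # # · · ·
    · · · · # # # # # # · ·
    · · · # # # # # · · · ·
    · · # # · · · · · · · ·
    · · · · · · · · · · · ·

Z-buffer (winner per pixel, '.' = empty):
  . . . . . . . . . . . .
  . . . . . . . . . . . .
  . . . . . 0 . . . . . .
  . . 0 . . . . . . . . .
  . . . . . . 1 1 . . . .
  . . . . . 1 1 1 1 . . .
  . . . . 1 1 1 1 1 1 . .
  . . . 1 1 1 1 1 . . . .
  . . 1 1 . . . . . . . .
  . . . . . . . . . . . .

Result: 0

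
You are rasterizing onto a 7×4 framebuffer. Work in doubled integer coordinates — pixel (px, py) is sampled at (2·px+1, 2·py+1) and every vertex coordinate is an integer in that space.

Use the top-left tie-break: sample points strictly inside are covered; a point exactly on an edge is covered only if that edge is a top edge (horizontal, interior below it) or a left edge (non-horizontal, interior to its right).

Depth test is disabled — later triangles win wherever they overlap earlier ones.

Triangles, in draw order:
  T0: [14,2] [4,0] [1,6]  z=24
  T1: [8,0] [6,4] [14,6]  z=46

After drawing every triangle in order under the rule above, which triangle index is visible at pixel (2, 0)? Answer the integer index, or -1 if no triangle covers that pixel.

T0:
  2·area = 66  (B↔C swapped to make it positive)
  edge (14, 2)→(1, 6): d=(-13,4) right/bottom  bias=-1
  edge (1, 6)→(4, 0): d=(3,-6) top-left  bias=+0
  edge (4, 0)→(14, 2): d=(10,2) right/bottom  bias=-1
    (2,0)@(5, 1): e=[49,9,8] → #
    (3,0)@(7, 1): e=[41,21,4] → #
    (4,0)@(9, 1): e=[33,33,0] → ·  [on edge]
    (1,1)@(3, 3): e=[31,3,32] → #
    (4,1)@(9, 3): e=[7,39,20] → #
    (5,1)@(11, 3): e=[-1,51,16] → ·
    (1,2)@(3, 5): e=[5,9,52] → #
    (2,2)@(5, 5): e=[-3,21,48] → ·
    (3,2)@(7, 5): e=[-11,33,44] → ·
    (4,2)@(9, 5): e=[-19,45,40] → ·
    (1,3)@(3, 7): e=[-21,15,72] → ·
  covered (7 px):
    · · # # · · ·
    · # # # # · ·
    · # · · · · ·
    · · · · · · ·
T1:
  2·area = 36  (B↔C swapped to make it positive)
  edge (8, 0)→(14, 6): d=(6,6) right/bottom  bias=-1
  edge (14, 6)→(6, 4): d=(-8,-2) top-left  bias=+0
  edge (6, 4)→(8, 0): d=(2,-4) top-left  bias=+0
    (4,0)@(9, 1): e=[0,30,6] → ·  [on edge]
    (3,1)@(7, 3): e=[24,10,2] → #
    (4,1)@(9, 3): e=[12,14,10] → #
    (5,1)@(11, 3): e=[0,18,18] → ·  [on edge]
    (3,2)@(7, 5): e=[36,-6,6] → ·
    (4,2)@(9, 5): e=[24,-2,14] → ·
    (5,2)@(11, 5): e=[12,2,22] → #
    (6,2)@(13, 5): e=[0,6,30] → ·  [on edge]
    (5,3)@(11, 7): e=[24,-14,26] → ·
  covered (3 px):
    · · · · · · ·
    · · · # # · ·
    · · · · · # ·
    · · · · · · ·

Z-buffer (winner per pixel, '.' = empty):
  . . 0 0 . . .
  . 0 0 1 1 . .
  . 0 . . . 1 .
  . . . . . . .

Answer: 0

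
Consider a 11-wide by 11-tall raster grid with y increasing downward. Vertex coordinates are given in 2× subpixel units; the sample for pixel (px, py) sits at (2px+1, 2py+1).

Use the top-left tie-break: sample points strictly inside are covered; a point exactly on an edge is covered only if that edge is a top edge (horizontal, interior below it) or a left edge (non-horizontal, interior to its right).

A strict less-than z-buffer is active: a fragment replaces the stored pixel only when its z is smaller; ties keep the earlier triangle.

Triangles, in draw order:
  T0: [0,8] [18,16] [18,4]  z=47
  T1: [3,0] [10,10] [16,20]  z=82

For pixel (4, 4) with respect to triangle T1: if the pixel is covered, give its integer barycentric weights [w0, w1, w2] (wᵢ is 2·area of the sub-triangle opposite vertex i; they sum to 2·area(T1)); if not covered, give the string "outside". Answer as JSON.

T0:
  2·area = 216  (B↔C swapped to make it positive)
  edge (0, 8)→(18, 4): d=(18,-4) top-left  bias=+0
  edge (18, 4)→(18, 16): d=(0,12) right/bottom  bias=-1
  edge (18, 16)→(0, 8): d=(-18,-8) top-left  bias=+0
    (7,2)@(15, 5): e=[6,36,174] → #
    (8,2)@(17, 5): e=[14,12,190] → #
    (9,2)@(19, 5): e=[22,-12,206] → ·
    (2,3)@(5, 7): e=[2,156,58] → #
    (3,3)@(7, 7): e=[10,132,74] → #
    (4,3)@(9, 7): e=[18,108,90] → #
    (5,3)@(11, 7): e=[26,84,106] → #
    (6,3)@(13, 7): e=[34,60,122] → #
    (9,3)@(19, 7): e=[58,-12,170] → ·
    (1,4)@(3, 9): e=[30,180,6] → #
    (9,4)@(19, 9): e=[94,-12,134] → ·
    (1,5)@(3, 11): e=[66,180,-30] → ·
  covered (27 px):
    · · · · · · · · · · ·
    · · · · · · · · · · ·
    · · · · · · · # # · ·
    · · # # # # # # # · ·
    · # # # # # # # # · ·
    · · · # # # # # # · ·
    · · · · · · # # # · ·
    · · · · · · · · # · ·
    · · · · · · · · · · ·
    · · · · · · · · · · ·
    · · · · · · · · · · ·
T1:
  2·area = 10
  edge (3, 0)→(10, 10): d=(7,10) right/bottom  bias=-1
  edge (10, 10)→(16, 20): d=(6,10) right/bottom  bias=-1
  edge (16, 20)→(3, 0): d=(-13,-20) top-left  bias=+0
    (2,1)@(5, 3): e=[1,8,1] → #
    (3,1)@(7, 3): e=[-19,-12,41] → ·
    (2,2)@(5, 5): e=[15,20,-25] → ·
    (3,2)@(7, 5): e=[-5,0,15] → ·  [on edge]
    (4,4)@(9, 9): e=[3,4,3] → #
    (5,4)@(11, 9): e=[-17,-16,43] → ·
    (4,5)@(9, 11): e=[17,16,-23] → ·
    (6,7)@(13, 15): e=[5,0,5] → ·  [on edge]
  covered (2 px):
    · · · · · · · · · · ·
    · · # · · · · · · · ·
    · · · · · · · · · · ·
    · · · · · · · · · · ·
    · · · · # · · · · · ·
    · · · · · · · · · · ·
    · · · · · · · · · · ·
    · · · · · · · · · · ·
    · · · · · · · · · · ·
    · · · · · · · · · · ·
    · · · · · · · · · · ·

Final: [4,3,3]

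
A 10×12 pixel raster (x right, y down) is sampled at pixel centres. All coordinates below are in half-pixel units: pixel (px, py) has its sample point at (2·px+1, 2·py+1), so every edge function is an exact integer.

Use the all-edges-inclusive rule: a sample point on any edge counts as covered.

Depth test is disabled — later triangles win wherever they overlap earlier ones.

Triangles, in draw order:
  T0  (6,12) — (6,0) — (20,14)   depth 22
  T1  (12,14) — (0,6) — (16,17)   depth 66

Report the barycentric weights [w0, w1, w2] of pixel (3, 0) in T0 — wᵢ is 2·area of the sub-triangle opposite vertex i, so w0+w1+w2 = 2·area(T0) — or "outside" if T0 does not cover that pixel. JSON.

T0:
  2·area = 168
  edge (6, 12)→(6, 0): d=(0,-12) inclusive
  edge (6, 0)→(20, 14): d=(14,14) inclusive
  edge (20, 14)→(6, 12): d=(-14,-2) inclusive
    (3,0)@(7, 1): e=[12,0,156] → █  [on edge]
    (4,0)@(9, 1): e=[36,-28,160] → ·
    (3,1)@(7, 3): e=[12,28,128] → █
    (4,1)@(9, 3): e=[36,0,132] → █  [on edge]
    (5,1)@(11, 3): e=[60,-28,136] → ·
    (3,2)@(7, 5): e=[12,56,100] → █
    (5,2)@(11, 5): e=[60,0,108] → █  [on edge]
    (6,2)@(13, 5): e=[84,-28,112] → ·
    (3,3)@(7, 7): e=[12,84,72] → █
    (6,3)@(13, 7): e=[84,0,84] → █  [on edge]
    (7,3)@(15, 7): e=[108,-28,88] → ·
    (3,4)@(7, 9): e=[12,112,44] → █
    (7,4)@(15, 9): e=[108,0,60] → █  [on edge]
    (8,5)@(17, 11): e=[132,0,36] → █  [on edge]
    (6,6)@(13, 13): e=[84,84,0] → █  [on edge]
    (9,6)@(19, 13): e=[156,0,12] → █  [on edge]
  covered (25 px):
    · · · █ · · · · · ·
    · · · █ █ · · · · ·
    · · · █ █ █ · · · ·
    · · · █ █ █ █ · · ·
    · · · █ █ █ █ █ · ·
    · · · █ █ █ █ █ █ ·
    · · · · · · █ █ █ █
    · · · · · · · · · ·
    · · · · · · · · · ·
    · · · · · · · · · ·
    · · · · · · · · · ·
    · · · · · · · · · ·
T1:
  2·area = 4  (B↔C swapped to make it positive)
  edge (12, 14)→(16, 17): d=(4,3) inclusive
  edge (16, 17)→(0, 6): d=(-16,-11) inclusive
  edge (0, 6)→(12, 14): d=(12,8) inclusive
  covered (0 px):
    · · · · · · · · · ·
    · · · · · · · · · ·
    · · · · · · · · · ·
    · · · · · · · · · ·
    · · · · · · · · · ·
    · · · · · · · · · ·
    · · · · · · · · · ·
    · · · · · · · · · ·
    · · · · · · · · · ·
    · · · · · · · · · ·
    · · · · · · · · · ·
    · · · · · · · · · ·

Result: [0,156,12]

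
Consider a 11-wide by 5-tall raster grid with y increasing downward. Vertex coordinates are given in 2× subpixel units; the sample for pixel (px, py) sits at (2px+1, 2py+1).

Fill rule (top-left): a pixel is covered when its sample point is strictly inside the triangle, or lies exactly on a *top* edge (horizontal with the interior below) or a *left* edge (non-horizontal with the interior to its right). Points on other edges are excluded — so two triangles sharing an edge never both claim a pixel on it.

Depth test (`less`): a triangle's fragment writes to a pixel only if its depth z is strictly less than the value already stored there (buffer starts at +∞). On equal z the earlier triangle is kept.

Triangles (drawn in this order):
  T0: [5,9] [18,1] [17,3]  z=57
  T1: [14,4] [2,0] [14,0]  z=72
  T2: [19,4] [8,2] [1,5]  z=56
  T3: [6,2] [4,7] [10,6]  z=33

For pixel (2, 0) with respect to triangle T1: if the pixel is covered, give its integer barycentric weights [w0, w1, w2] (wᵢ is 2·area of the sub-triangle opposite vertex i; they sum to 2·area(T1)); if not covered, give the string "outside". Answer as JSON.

T0:
  2·area = 18
  edge (5, 9)→(18, 1): d=(13,-8) top-left  bias=+0
  edge (18, 1)→(17, 3): d=(-1,2) right/bottom  bias=-1
  edge (17, 3)→(5, 9): d=(-12,6) right/bottom  bias=-1
    (10,0)@(21, 1): e=[24,-6,0] → .  [on edge]
    (7,1)@(15, 3): e=[2,4,12] → X
    (8,1)@(17, 3): e=[18,0,0] → .  [on edge]
    (6,2)@(13, 5): e=[12,6,0] → .  [on edge]
    (7,2)@(15, 5): e=[28,2,-12] → .
    (4,3)@(9, 7): e=[6,12,0] → .  [on edge]
    (7,3)@(15, 7): e=[54,0,-36] → .  [on edge]
    (2,4)@(5, 9): e=[0,18,0] → .  [on edge]
  covered (1 px):
    . . . . . . . . . . .
    . . . . . . . X . . .
    . . . . . . . . . . .
    . . . . . . . . . . .
    . . . . . . . . . . .
T1:
  2·area = 48
  edge (14, 4)→(2, 0): d=(-12,-4) top-left  bias=+0
  edge (2, 0)→(14, 0): d=(12,0) top-left  bias=+0
  edge (14, 0)→(14, 4): d=(0,4) right/bottom  bias=-1
    (2,0)@(5, 1): e=[0,12,36] → X  [on edge]
    (3,0)@(7, 1): e=[8,12,28] → X
    (4,0)@(9, 1): e=[16,12,20] → X
    (5,0)@(11, 1): e=[24,12,12] → X
    (6,0)@(13, 1): e=[32,12,4] → X
    (7,0)@(15, 1): e=[40,12,-4] → .
    (2,1)@(5, 3): e=[-24,36,36] → .
    (3,1)@(7, 3): e=[-16,36,28] → .
    (4,1)@(9, 3): e=[-8,36,20] → .
    (5,1)@(11, 3): e=[0,36,12] → X  [on edge]
    (7,1)@(15, 3): e=[16,36,-4] → .
    (5,2)@(11, 5): e=[-24,60,12] → .
    (8,2)@(17, 5): e=[0,60,-12] → .  [on edge]
  covered (7 px):
    . . X X X X X . . . .
    . . . . . X X . . . .
    . . . . . . . . . . .
    . . . . . . . . . . .
    . . . . . . . . . . .
T2:
  2·area = 47  (B↔C swapped to make it positive)
  edge (19, 4)→(1, 5): d=(-18,1) right/bottom  bias=-1
  edge (1, 5)→(8, 2): d=(7,-3) top-left  bias=+0
  edge (8, 2)→(19, 4): d=(11,2) right/bottom  bias=-1
    (3,1)@(7, 3): e=[30,4,13] → X
    (4,1)@(9, 3): e=[28,10,9] → X
    (5,1)@(11, 3): e=[26,16,5] → X
    (6,1)@(13, 3): e=[24,22,1] → X
    (7,1)@(15, 3): e=[22,28,-3] → .
    (0,2)@(1, 5): e=[0,0,47] → .  [on edge]
    (3,2)@(7, 5): e=[-6,18,35] → .
    (4,2)@(9, 5): e=[-8,24,31] → .
    (5,2)@(11, 5): e=[-10,30,27] → .
    (6,2)@(13, 5): e=[-12,36,23] → .
  covered (4 px):
    . . . . . . . . . . .
    . . . X X X X . . . .
    . . . . . . . . . . .
    . . . . . . . . . . .
    . . . . . . . . . . .
T3:
  2·area = 28  (B↔C swapped to make it positive)
  edge (6, 2)→(10, 6): d=(4,4) right/bottom  bias=-1
  edge (10, 6)→(4, 7): d=(-6,1) right/bottom  bias=-1
  edge (4, 7)→(6, 2): d=(2,-5) top-left  bias=+0
    (2,0)@(5, 1): e=[0,35,-7] → .  [on edge]
    (3,1)@(7, 3): e=[0,21,7] → .  [on edge]
    (2,2)@(5, 5): e=[16,11,1] → X
    (3,2)@(7, 5): e=[8,9,11] → X
    (4,2)@(9, 5): e=[0,7,21] → .  [on edge]
    (2,3)@(5, 7): e=[24,-1,5] → .
    (3,3)@(7, 7): e=[16,-3,15] → .
    (5,3)@(11, 7): e=[0,-7,35] → .  [on edge]
    (6,4)@(13, 9): e=[0,-21,49] → .  [on edge]
  covered (2 px):
    . . . . . . . . . . .
    . . . . . . . . . . .
    . . X X . . . . . . .
    . . . . . . . . . . .
    . . . . . . . . . . .

Answer: [12,36,0]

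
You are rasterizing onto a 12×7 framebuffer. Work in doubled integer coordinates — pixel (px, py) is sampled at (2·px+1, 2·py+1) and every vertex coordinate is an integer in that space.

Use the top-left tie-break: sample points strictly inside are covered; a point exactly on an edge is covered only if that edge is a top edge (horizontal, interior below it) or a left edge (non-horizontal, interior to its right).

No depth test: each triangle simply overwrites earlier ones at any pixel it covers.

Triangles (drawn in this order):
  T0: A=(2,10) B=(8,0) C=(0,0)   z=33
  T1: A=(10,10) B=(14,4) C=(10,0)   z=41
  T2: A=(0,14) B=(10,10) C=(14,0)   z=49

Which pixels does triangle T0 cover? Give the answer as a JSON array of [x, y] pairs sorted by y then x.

T0:
  2·area = 80  (B↔C swapped to make it positive)
  edge (2, 10)→(0, 0): d=(-2,-10) top-left  bias=+0
  edge (0, 0)→(8, 0): d=(8,0) top-left  bias=+0
  edge (8, 0)→(2, 10): d=(-6,10) right/bottom  bias=-1
    (0,0)@(1, 1): e=[8,8,64] → X
    (1,0)@(3, 1): e=[28,8,44] → X
    (2,0)@(5, 1): e=[48,8,24] → X
    (3,0)@(7, 1): e=[68,8,4] → X
    (4,0)@(9, 1): e=[88,8,-16] → .
    (0,1)@(1, 3): e=[4,24,52] → X
    (3,1)@(7, 3): e=[64,24,-8] → .
    (0,2)@(1, 5): e=[0,40,40] → X  [on edge]
    (2,2)@(5, 5): e=[40,40,0] → .  [on edge]
    (0,3)@(1, 7): e=[-4,56,28] → .
    (1,3)@(3, 7): e=[16,56,8] → X
    (2,3)@(5, 7): e=[36,56,-12] → .
  covered (10 px):
    X X X X . . . . . . . .
    X X X . . . . . . . . .
    X X . . . . . . . . . .
    . X . . . . . . . . . .
    . . . . . . . . . . . .
    . . . . . . . . . . . .
    . . . . . . . . . . . .
T1:
  2·area = 40  (B↔C swapped to make it positive)
  edge (10, 10)→(10, 0): d=(0,-10) top-left  bias=+0
  edge (10, 0)→(14, 4): d=(4,4) right/bottom  bias=-1
  edge (14, 4)→(10, 10): d=(-4,6) right/bottom  bias=-1
    (5,0)@(11, 1): e=[10,0,30] → .  [on edge]
    (5,1)@(11, 3): e=[10,8,22] → X
    (6,1)@(13, 3): e=[30,0,10] → .  [on edge]
    (5,2)@(11, 5): e=[10,16,14] → X
    (6,2)@(13, 5): e=[30,8,2] → X
    (7,2)@(15, 5): e=[50,0,-10] → .  [on edge]
    (5,3)@(11, 7): e=[10,24,6] → X
    (6,3)@(13, 7): e=[30,16,-6] → .
    (8,3)@(17, 7): e=[70,0,-30] → .  [on edge]
    (5,4)@(11, 9): e=[10,32,-2] → .
    (9,4)@(19, 9): e=[90,0,-50] → .  [on edge]
    (10,5)@(21, 11): e=[110,0,-70] → .  [on edge]
    (11,6)@(23, 13): e=[130,0,-90] → .  [on edge]
  covered (4 px):
    . . . . . . . . . . . .
    . . . . . X . . . . . .
    . . . . . X X . . . . .
    . . . . . X . . . . . .
    . . . . . . . . . . . .
    . . . . . . . . . . . .
    . . . . . . . . . . . .
T2:
  2·area = 84  (B↔C swapped to make it positive)
  edge (0, 14)→(14, 0): d=(14,-14) top-left  bias=+0
  edge (14, 0)→(10, 10): d=(-4,10) right/bottom  bias=-1
  edge (10, 10)→(0, 14): d=(-10,4) right/bottom  bias=-1
    (6,0)@(13, 1): e=[0,6,78] → X  [on edge]
    (7,0)@(15, 1): e=[28,-14,70] → .
    (5,1)@(11, 3): e=[0,18,66] → X  [on edge]
    (6,1)@(13, 3): e=[28,-2,58] → .
    (4,2)@(9, 5): e=[0,30,54] → X  [on edge]
    (6,2)@(13, 5): e=[56,-10,38] → .
    (3,3)@(7, 7): e=[0,42,42] → X  [on edge]
    (6,3)@(13, 7): e=[84,-18,18] → .
    (2,4)@(5, 9): e=[0,54,30] → X  [on edge]
    (5,4)@(11, 9): e=[84,-6,6] → .
    (1,5)@(3, 11): e=[0,66,18] → X  [on edge]
    (4,5)@(9, 11): e=[84,6,-6] → .
    (0,6)@(1, 13): e=[0,78,6] → X  [on edge]
  covered (14 px):
    . . . . . . X . . . . .
    . . . . . X . . . . . .
    . . . . X X . . . . . .
    . . . X X X . . . . . .
    . . X X X . . . . . . .
    . X X X . . . . . . . .
    X . . . . . . . . . . .

Final: [[0,0],[1,0],[2,0],[3,0],[0,1],[1,1],[2,1],[0,2],[1,2],[1,3]]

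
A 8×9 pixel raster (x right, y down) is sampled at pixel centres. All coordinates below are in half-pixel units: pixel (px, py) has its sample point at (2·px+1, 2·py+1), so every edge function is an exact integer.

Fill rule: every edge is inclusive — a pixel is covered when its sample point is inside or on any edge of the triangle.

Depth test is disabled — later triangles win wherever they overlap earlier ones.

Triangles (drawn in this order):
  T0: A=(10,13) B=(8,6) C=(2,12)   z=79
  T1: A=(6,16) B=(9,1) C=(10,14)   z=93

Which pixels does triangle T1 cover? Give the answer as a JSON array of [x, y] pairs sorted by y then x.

T0:
  2·area = 54  (B↔C swapped to make it positive)
  edge (10, 13)→(2, 12): d=(-8,-1) inclusive
  edge (2, 12)→(8, 6): d=(6,-6) inclusive
  edge (8, 6)→(10, 13): d=(2,7) inclusive
    (6,0)@(13, 1): e=[99,0,-45] → ·  [on edge]
    (5,1)@(11, 3): e=[81,0,-27] → ·  [on edge]
    (4,2)@(9, 5): e=[63,0,-9] → ·  [on edge]
    (3,3)@(7, 7): e=[45,0,9] → #  [on edge]
    (4,3)@(9, 7): e=[47,12,-5] → ·
    (2,4)@(5, 9): e=[27,0,27] → #  [on edge]
    (4,4)@(9, 9): e=[31,24,-1] → ·
    (1,5)@(3, 11): e=[9,0,45] → #  [on edge]
    (4,5)@(9, 11): e=[15,36,3] → #
    (5,5)@(11, 11): e=[17,48,-11] → ·
    (0,6)@(1, 13): e=[-9,0,63] → ·  [on edge]
    (1,6)@(3, 13): e=[-7,12,49] → ·
  covered (7 px):
    · · · · · · · ·
    · · · · · · · ·
    · · · · · · · ·
    · · · # · · · ·
    · · # # · · · ·
    · # # # # · · ·
    · · · · · · · ·
    · · · · · · · ·
    · · · · · · · ·
T1:
  2·area = 54
  edge (6, 16)→(9, 1): d=(3,-15) inclusive
  edge (9, 1)→(10, 14): d=(1,13) inclusive
  edge (10, 14)→(6, 16): d=(-4,2) inclusive
    (4,0)@(9, 1): e=[0,0,54] → #  [on edge]
    (5,0)@(11, 1): e=[30,-26,50] → ·
    (4,1)@(9, 3): e=[6,2,46] → #
    (5,1)@(11, 3): e=[36,-24,42] → ·
    (4,2)@(9, 5): e=[12,4,38] → #
    (5,2)@(11, 5): e=[42,-22,34] → ·
    (4,3)@(9, 7): e=[18,6,30] → #
    (5,3)@(11, 7): e=[48,-20,26] → ·
    (4,4)@(9, 9): e=[24,8,22] → #
    (5,4)@(11, 9): e=[54,-18,18] → ·
    (3,5)@(7, 11): e=[0,36,18] → #  [on edge]
    (5,5)@(11, 11): e=[60,-16,10] → ·
  covered (10 px):
    · · · · # · · ·
    · · · · # · · ·
    · · · · # · · ·
    · · · · # · · ·
    · · · · # · · ·
    · · · # # · · ·
    · · · # # · · ·
    · · · # · · · ·
    · · · · · · · ·

Result: [[4,0],[4,1],[4,2],[4,3],[4,4],[3,5],[4,5],[3,6],[4,6],[3,7]]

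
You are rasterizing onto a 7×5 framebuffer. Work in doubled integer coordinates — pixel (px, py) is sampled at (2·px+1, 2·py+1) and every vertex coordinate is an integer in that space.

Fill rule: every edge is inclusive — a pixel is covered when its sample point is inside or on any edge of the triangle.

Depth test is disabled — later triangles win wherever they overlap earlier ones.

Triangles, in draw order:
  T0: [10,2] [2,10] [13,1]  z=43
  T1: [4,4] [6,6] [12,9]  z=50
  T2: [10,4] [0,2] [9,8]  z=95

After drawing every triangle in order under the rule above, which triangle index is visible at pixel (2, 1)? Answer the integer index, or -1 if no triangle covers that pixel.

T0:
  2·area = 16  (B↔C swapped to make it positive)
  edge (10, 2)→(13, 1): d=(3,-1) inclusive
  edge (13, 1)→(2, 10): d=(-11,9) inclusive
  edge (2, 10)→(10, 2): d=(8,-8) inclusive
    (5,0)@(11, 1): e=[-2,18,0] → ·  [on edge]
    (6,0)@(13, 1): e=[0,0,16] → #  [on edge]
    (3,1)@(7, 3): e=[0,32,-16] → ·  [on edge]
    (4,1)@(9, 3): e=[2,14,0] → #  [on edge]
    (5,1)@(11, 3): e=[4,-4,16] → ·
    (6,1)@(13, 3): e=[6,-22,32] → ·
    (0,2)@(1, 5): e=[0,64,-48] → ·  [on edge]
    (3,2)@(7, 5): e=[6,10,0] → #  [on edge]
    (4,2)@(9, 5): e=[8,-8,16] → ·
    (2,3)@(5, 7): e=[10,6,0] → #  [on edge]
    (3,3)@(7, 7): e=[12,-12,16] → ·
    (1,4)@(3, 9): e=[14,2,0] → #  [on edge]
  covered (5 px):
    · · · · · · #
    · · · · # · ·
    · · · # · · ·
    · · # · · · ·
    · # · · · · ·
T1:
  2·area = 6  (B↔C swapped to make it positive)
  edge (4, 4)→(12, 9): d=(8,5) inclusive
  edge (12, 9)→(6, 6): d=(-6,-3) inclusive
  edge (6, 6)→(4, 4): d=(-2,-2) inclusive
    (0,0)@(1, 1): e=[-9,15,0] → ·  [on edge]
    (1,1)@(3, 3): e=[-3,9,0] → ·  [on edge]
    (2,2)@(5, 5): e=[3,3,0] → #  [on edge]
    (3,2)@(7, 5): e=[-7,9,4] → ·
    (2,3)@(5, 7): e=[19,-9,-4] → ·
    (3,3)@(7, 7): e=[9,-3,0] → ·  [on edge]
    (4,4)@(9, 9): e=[15,-9,0] → ·  [on edge]
  covered (1 px):
    · · · · · · ·
    · · · · · · ·
    · · # · · · ·
    · · · · · · ·
    · · · · · · ·
T2:
  2·area = 42  (B↔C swapped to make it positive)
  edge (10, 4)→(9, 8): d=(-1,4) inclusive
  edge (9, 8)→(0, 2): d=(-9,-6) inclusive
  edge (0, 2)→(10, 4): d=(10,2) inclusive
    (1,1)@(3, 3): e=[29,9,4] → #
    (2,1)@(5, 3): e=[21,21,0] → #  [on edge]
    (3,1)@(7, 3): e=[13,33,-4] → ·
    (1,2)@(3, 5): e=[27,-9,24] → ·
    (2,2)@(5, 5): e=[19,3,20] → #
    (3,2)@(7, 5): e=[11,15,16] → #
    (4,2)@(9, 5): e=[3,27,12] → #
    (5,2)@(11, 5): e=[-5,39,8] → ·
    (2,3)@(5, 7): e=[17,-15,40] → ·
    (3,3)@(7, 7): e=[9,-3,36] → ·
    (4,3)@(9, 7): e=[1,9,32] → #
    (5,3)@(11, 7): e=[-7,21,28] → ·
  covered (6 px):
    · · · · · · ·
    · # # · · · ·
    · · # # # · ·
    · · · · # · ·
    · · · · · · ·

Z-buffer (winner per pixel, '.' = empty):
  . . . . . . 0
  . 2 2 . 0 . .
  . . 2 2 2 . .
  . . 0 . 2 . .
  . 0 . . . . .

Answer: 2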